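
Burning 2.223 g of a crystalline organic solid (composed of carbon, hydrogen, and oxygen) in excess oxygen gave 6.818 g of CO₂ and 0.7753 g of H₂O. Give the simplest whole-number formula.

mol C = 6.818 g CO₂ ÷ 44.009 g/mol = 0.15492 mol
mol H = 2 × 0.7753 g H₂O ÷ 18.015 g/mol = 0.086073 mol
mass O = 2.223 − (1.8608 + 0.086761) = 0.27546 g → mol O = 0.27546 ÷ 15.999 = 0.017217 mol
Divide by the smallest (0.017217 mol): C 8.998, H 4.999, O 1.000

C9H5O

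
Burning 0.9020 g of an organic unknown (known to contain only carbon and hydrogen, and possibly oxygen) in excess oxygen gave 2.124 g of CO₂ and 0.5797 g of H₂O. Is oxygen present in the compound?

mol C = 2.124 g CO₂ ÷ 44.009 g/mol = 0.048263 mol
mol H = 2 × 0.5797 g H₂O ÷ 18.015 g/mol = 0.064357 mol
C and H account for only 0.64456 g of the 0.9020 g sample; the remaining 0.25744 g must be oxygen.

yes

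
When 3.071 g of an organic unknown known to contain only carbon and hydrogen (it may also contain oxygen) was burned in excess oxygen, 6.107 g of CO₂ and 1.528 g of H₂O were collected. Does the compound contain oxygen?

mol C = 6.107 g CO₂ ÷ 44.009 g/mol = 0.13877 mol
mol H = 2 × 1.528 g H₂O ÷ 18.015 g/mol = 0.16964 mol
C and H account for only 1.8377 g of the 3.071 g sample; the remaining 1.2333 g must be oxygen.

yes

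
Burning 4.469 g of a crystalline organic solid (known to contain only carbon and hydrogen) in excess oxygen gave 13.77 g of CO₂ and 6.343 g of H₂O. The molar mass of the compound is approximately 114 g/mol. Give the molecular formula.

C8H18

mol C = 13.77 g CO₂ ÷ 44.009 g/mol = 0.31289 mol
mol H = 2 × 6.343 g H₂O ÷ 18.015 g/mol = 0.70419 mol
Divide by the smallest (0.31289 mol): C 1.000, H 2.251
Multiplying each by 4 gives whole numbers: C 4.00, H 9.00
Empirical formula: C4H9
Empirical-formula mass = 57.12 g/mol; 114 ÷ 57.12 ≈ 2, so the molecular formula is C8H18.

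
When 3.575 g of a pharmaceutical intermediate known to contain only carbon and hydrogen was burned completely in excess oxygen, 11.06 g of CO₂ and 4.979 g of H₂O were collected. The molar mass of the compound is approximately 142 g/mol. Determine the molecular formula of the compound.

mol C = 11.06 g CO₂ ÷ 44.009 g/mol = 0.25131 mol
mol H = 2 × 4.979 g H₂O ÷ 18.015 g/mol = 0.55276 mol
Divide by the smallest (0.25131 mol): C 1.000, H 2.200
Multiplying each by 5 gives whole numbers: C 5.00, H 11.00
Empirical formula: C5H11
Empirical-formula mass = 71.14 g/mol; 142 ÷ 71.14 ≈ 2, so the molecular formula is C10H22.

C10H22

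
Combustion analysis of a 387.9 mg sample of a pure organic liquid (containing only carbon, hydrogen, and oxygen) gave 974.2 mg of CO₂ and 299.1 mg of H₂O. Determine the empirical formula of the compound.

C4H6O

mol C = 0.9742 g CO₂ ÷ 44.009 g/mol = 0.022136 mol
mol H = 2 × 0.2991 g H₂O ÷ 18.015 g/mol = 0.033206 mol
mass O = 0.3879 − (0.26588 + 0.033471) = 0.088549 g → mol O = 0.088549 ÷ 15.999 = 0.0055346 mol
Divide by the smallest (0.0055346 mol): C 4.000, H 6.000, O 1.000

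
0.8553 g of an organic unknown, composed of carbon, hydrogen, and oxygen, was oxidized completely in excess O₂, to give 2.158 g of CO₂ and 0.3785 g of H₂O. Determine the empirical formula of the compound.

C7H6O2

mol C = 2.158 g CO₂ ÷ 44.009 g/mol = 0.049035 mol
mol H = 2 × 0.3785 g H₂O ÷ 18.015 g/mol = 0.042021 mol
mass O = 0.8553 − (0.58896 + 0.042357) = 0.22398 g → mol O = 0.22398 ÷ 15.999 = 0.014000 mol
Divide by the smallest (0.014000 mol): C 3.503, H 3.002, O 1.000
Multiplying each by 2 gives whole numbers: C 7.01, H 6.00, O 2.00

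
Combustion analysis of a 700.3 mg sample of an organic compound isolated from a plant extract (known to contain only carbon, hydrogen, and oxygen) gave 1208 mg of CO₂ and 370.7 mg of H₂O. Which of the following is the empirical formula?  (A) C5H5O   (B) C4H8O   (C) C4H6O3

(C) C4H6O3

mol C = 1.208 g CO₂ ÷ 44.009 g/mol = 0.027449 mol
mol H = 2 × 0.3707 g H₂O ÷ 18.015 g/mol = 0.041155 mol
mass O = 0.7003 − (0.32969 + 0.041484) = 0.32913 g → mol O = 0.32913 ÷ 15.999 = 0.020572 mol
Divide by the smallest (0.020572 mol): C 1.334, H 2.001, O 1.000
Multiplying each by 3 gives whole numbers: C 4.00, H 6.00, O 3.00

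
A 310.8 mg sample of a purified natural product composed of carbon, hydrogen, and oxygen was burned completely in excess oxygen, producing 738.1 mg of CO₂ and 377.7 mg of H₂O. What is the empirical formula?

mol C = 0.7381 g CO₂ ÷ 44.009 g/mol = 0.016772 mol
mol H = 2 × 0.3777 g H₂O ÷ 18.015 g/mol = 0.041932 mol
mass O = 0.3108 − (0.20144 + 0.042267) = 0.067090 g → mol O = 0.067090 ÷ 15.999 = 0.0041934 mol
Divide by the smallest (0.0041934 mol): C 4.000, H 10.000, O 1.000

C4H10O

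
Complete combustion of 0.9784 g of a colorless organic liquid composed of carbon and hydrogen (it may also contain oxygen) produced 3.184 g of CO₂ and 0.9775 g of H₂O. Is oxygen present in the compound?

no

mol C = 3.184 g CO₂ ÷ 44.009 g/mol = 0.072349 mol
mol H = 2 × 0.9775 g H₂O ÷ 18.015 g/mol = 0.10852 mol
C and H together account for 0.97837 g — essentially the entire 0.9784 g sample — so the compound contains no oxygen.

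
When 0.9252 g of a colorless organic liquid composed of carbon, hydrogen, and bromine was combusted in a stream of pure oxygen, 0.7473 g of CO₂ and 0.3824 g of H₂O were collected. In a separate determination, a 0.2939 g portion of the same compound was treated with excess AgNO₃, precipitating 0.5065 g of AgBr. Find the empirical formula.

mol C = 0.7473 g CO₂ ÷ 44.009 g/mol = 0.016981 mol
mol H = 2 × 0.3824 g H₂O ÷ 18.015 g/mol = 0.042454 mol
From the AgBr data: mol Br per gram of compound = (0.5065 ÷ 187.772) ÷ 0.2939 = 0.0091780 mol/g, so in the 0.9252 g combustion sample mol Br = 0.0084915 mol
Divide by the smallest (0.0084915 mol): C 2.000, H 5.000, Br 1.000

C2H5Br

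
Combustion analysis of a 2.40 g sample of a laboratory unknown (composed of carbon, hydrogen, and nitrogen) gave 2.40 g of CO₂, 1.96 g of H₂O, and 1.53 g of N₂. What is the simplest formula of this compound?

mol C = 2.40 g CO₂ ÷ 44.009 g/mol = 0.05453 mol
mol H = 2 × 1.96 g H₂O ÷ 18.015 g/mol = 0.2176 mol
mol N = 2 × 1.53 g N₂ ÷ 28.014 g/mol = 0.1092 mol
Divide by the smallest (0.05453 mol): C 1.000, H 3.990, N 2.003

CH4N2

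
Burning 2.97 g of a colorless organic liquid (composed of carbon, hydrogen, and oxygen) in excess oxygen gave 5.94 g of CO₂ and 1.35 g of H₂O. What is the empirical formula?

C9H10O5

mol C = 5.94 g CO₂ ÷ 44.009 g/mol = 0.1350 mol
mol H = 2 × 1.35 g H₂O ÷ 18.015 g/mol = 0.1499 mol
mass O = 2.97 − (1.621 + 0.1511) = 1.198 g → mol O = 1.198 ÷ 15.999 = 0.07487 mol
Divide by the smallest (0.07487 mol): C 1.803, H 2.002, O 1.000
Multiplying each by 5 gives whole numbers: C 9.01, H 10.01, O 5.00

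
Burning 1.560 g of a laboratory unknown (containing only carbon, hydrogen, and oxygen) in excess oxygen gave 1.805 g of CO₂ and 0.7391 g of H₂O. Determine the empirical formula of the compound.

C2H4O3

mol C = 1.805 g CO₂ ÷ 44.009 g/mol = 0.041014 mol
mol H = 2 × 0.7391 g H₂O ÷ 18.015 g/mol = 0.082054 mol
mass O = 1.560 − (0.49262 + 0.082710) = 0.98467 g → mol O = 0.98467 ÷ 15.999 = 0.061546 mol
Divide by the smallest (0.041014 mol): C 1.000, H 2.001, O 1.501
Multiplying each by 2 gives whole numbers: C 2.00, H 4.00, O 3.00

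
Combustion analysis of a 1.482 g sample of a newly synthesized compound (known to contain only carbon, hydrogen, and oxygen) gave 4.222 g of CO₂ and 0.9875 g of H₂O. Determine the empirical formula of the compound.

C7H8O

mol C = 4.222 g CO₂ ÷ 44.009 g/mol = 0.095935 mol
mol H = 2 × 0.9875 g H₂O ÷ 18.015 g/mol = 0.10963 mol
mass O = 1.482 − (1.1523 + 0.11051) = 0.21922 g → mol O = 0.21922 ÷ 15.999 = 0.013702 mol
Divide by the smallest (0.013702 mol): C 7.002, H 8.001, O 1.000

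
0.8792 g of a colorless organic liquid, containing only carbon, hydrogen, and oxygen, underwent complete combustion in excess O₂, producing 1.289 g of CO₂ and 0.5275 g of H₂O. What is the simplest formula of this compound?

CH2O

mol C = 1.289 g CO₂ ÷ 44.009 g/mol = 0.029289 mol
mol H = 2 × 0.5275 g H₂O ÷ 18.015 g/mol = 0.058562 mol
mass O = 0.8792 − (0.35180 + 0.059031) = 0.46837 g → mol O = 0.46837 ÷ 15.999 = 0.029275 mol
Divide by the smallest (0.029275 mol): C 1.000, H 2.000, O 1.000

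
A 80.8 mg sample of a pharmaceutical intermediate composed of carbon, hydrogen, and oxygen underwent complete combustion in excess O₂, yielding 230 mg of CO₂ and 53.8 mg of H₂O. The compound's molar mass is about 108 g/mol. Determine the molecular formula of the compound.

C7H8O

mol C = 0.230 g CO₂ ÷ 44.009 g/mol = 0.005226 mol
mol H = 2 × 0.0538 g H₂O ÷ 18.015 g/mol = 0.005973 mol
mass O = 0.0808 − (0.06277 + 0.006021) = 0.01201 g → mol O = 0.01201 ÷ 15.999 = 0.0007505 mol
Divide by the smallest (0.0007505 mol): C 6.963, H 7.958, O 1.000
Empirical formula: C7H8O
Empirical-formula mass = 108.14 g/mol; 108 ÷ 108.14 ≈ 1, so the molecular formula is C7H8O.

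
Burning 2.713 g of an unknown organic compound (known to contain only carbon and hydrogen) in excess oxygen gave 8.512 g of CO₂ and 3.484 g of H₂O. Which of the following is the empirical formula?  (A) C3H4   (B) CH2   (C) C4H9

(B) CH2

mol C = 8.512 g CO₂ ÷ 44.009 g/mol = 0.19341 mol
mol H = 2 × 3.484 g H₂O ÷ 18.015 g/mol = 0.38679 mol
Divide by the smallest (0.19341 mol): C 1.000, H 2.000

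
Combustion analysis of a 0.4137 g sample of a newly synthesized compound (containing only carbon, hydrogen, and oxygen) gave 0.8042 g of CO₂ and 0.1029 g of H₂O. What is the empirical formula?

mol C = 0.8042 g CO₂ ÷ 44.009 g/mol = 0.018274 mol
mol H = 2 × 0.1029 g H₂O ÷ 18.015 g/mol = 0.011424 mol
mass O = 0.4137 − (0.21948 + 0.011515) = 0.18270 g → mol O = 0.18270 ÷ 15.999 = 0.011420 mol
Divide by the smallest (0.011420 mol): C 1.600, H 1.000, O 1.000
Multiplying each by 5 gives whole numbers: C 8.00, H 5.00, O 5.00

C8H5O5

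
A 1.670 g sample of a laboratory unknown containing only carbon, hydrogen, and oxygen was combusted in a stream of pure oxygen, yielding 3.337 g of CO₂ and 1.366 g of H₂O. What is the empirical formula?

mol C = 3.337 g CO₂ ÷ 44.009 g/mol = 0.075825 mol
mol H = 2 × 1.366 g H₂O ÷ 18.015 g/mol = 0.15165 mol
mass O = 1.670 − (0.91074 + 0.15286) = 0.60640 g → mol O = 0.60640 ÷ 15.999 = 0.037902 mol
Divide by the smallest (0.037902 mol): C 2.001, H 4.001, O 1.000

C2H4O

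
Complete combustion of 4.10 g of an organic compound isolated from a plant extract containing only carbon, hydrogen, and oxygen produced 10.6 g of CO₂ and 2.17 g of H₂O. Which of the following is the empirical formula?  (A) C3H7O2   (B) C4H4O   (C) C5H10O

(B) C4H4O

mol C = 10.6 g CO₂ ÷ 44.009 g/mol = 0.2409 mol
mol H = 2 × 2.17 g H₂O ÷ 18.015 g/mol = 0.2409 mol
mass O = 4.10 − (2.893 + 0.2428) = 0.9642 g → mol O = 0.9642 ÷ 15.999 = 0.06027 mol
Divide by the smallest (0.06027 mol): C 3.997, H 3.997, O 1.000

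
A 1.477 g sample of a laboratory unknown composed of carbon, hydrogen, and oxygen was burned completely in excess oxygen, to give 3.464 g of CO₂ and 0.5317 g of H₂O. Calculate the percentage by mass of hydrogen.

4.03%

mol C = 3.464 g CO₂ ÷ 44.009 g/mol = 0.078711 mol
mol H = 2 × 0.5317 g H₂O ÷ 18.015 g/mol = 0.059029 mol
mass O = 1.477 − (0.94540 + 0.059501) = 0.47210 g → mol O = 0.47210 ÷ 15.999 = 0.029508 mol
mass % H = 0.059501 g ÷ 1.477 g × 100%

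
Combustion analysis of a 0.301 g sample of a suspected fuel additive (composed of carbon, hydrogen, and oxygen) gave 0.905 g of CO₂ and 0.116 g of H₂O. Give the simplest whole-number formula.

mol C = 0.905 g CO₂ ÷ 44.009 g/mol = 0.02056 mol
mol H = 2 × 0.116 g H₂O ÷ 18.015 g/mol = 0.01288 mol
mass O = 0.301 − (0.2470 + 0.01298) = 0.04102 g → mol O = 0.04102 ÷ 15.999 = 0.002564 mol
Divide by the smallest (0.002564 mol): C 8.020, H 5.022, O 1.000

C8H5O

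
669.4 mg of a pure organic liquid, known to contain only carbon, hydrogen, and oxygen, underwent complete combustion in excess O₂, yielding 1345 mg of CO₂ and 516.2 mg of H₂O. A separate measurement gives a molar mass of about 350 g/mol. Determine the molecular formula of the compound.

C16H30O8

mol C = 1.345 g CO₂ ÷ 44.009 g/mol = 0.030562 mol
mol H = 2 × 0.5162 g H₂O ÷ 18.015 g/mol = 0.057308 mol
mass O = 0.6694 − (0.36708 + 0.057766) = 0.24455 g → mol O = 0.24455 ÷ 15.999 = 0.015286 mol
Divide by the smallest (0.015286 mol): C 1.999, H 3.749, O 1.000
Multiplying each by 4 gives whole numbers: C 8.00, H 15.00, O 4.00
Empirical formula: C8H15O4
Empirical-formula mass = 175.20 g/mol; 350 ÷ 175.20 ≈ 2, so the molecular formula is C16H30O8.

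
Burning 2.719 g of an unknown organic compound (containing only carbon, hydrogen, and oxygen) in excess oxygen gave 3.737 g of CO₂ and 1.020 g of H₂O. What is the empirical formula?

C6H8O7

mol C = 3.737 g CO₂ ÷ 44.009 g/mol = 0.084914 mol
mol H = 2 × 1.020 g H₂O ÷ 18.015 g/mol = 0.11324 mol
mass O = 2.719 − (1.0199 + 0.11414) = 1.5849 g → mol O = 1.5849 ÷ 15.999 = 0.099065 mol
Divide by the smallest (0.084914 mol): C 1.000, H 1.334, O 1.167
Multiplying each by 6 gives whole numbers: C 6.00, H 8.00, O 7.00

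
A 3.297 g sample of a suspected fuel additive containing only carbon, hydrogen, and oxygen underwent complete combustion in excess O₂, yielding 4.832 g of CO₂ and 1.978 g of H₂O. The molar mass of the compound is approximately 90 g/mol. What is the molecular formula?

mol C = 4.832 g CO₂ ÷ 44.009 g/mol = 0.10980 mol
mol H = 2 × 1.978 g H₂O ÷ 18.015 g/mol = 0.21959 mol
mass O = 3.297 − (1.3188 + 0.22135) = 1.7569 g → mol O = 1.7569 ÷ 15.999 = 0.10981 mol
Divide by the smallest (0.10980 mol): C 1.000, H 2.000, O 1.000
Empirical formula: CH2O
Empirical-formula mass = 30.03 g/mol; 90 ÷ 30.03 ≈ 3, so the molecular formula is C3H6O3.

C3H6O3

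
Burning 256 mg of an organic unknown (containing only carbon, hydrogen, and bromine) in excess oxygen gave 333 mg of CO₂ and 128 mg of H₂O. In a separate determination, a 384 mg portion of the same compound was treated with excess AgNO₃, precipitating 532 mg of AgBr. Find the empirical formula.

C8H15Br2

mol C = 0.333 g CO₂ ÷ 44.009 g/mol = 0.007567 mol
mol H = 2 × 0.128 g H₂O ÷ 18.015 g/mol = 0.01421 mol
From the AgBr data: mol Br per gram of compound = (0.532 ÷ 187.772) ÷ 0.384 = 0.007378 mol/g, so in the 0.256 g combustion sample mol Br = 0.001889 mol
Divide by the smallest (0.001889 mol): C 4.006, H 7.523, Br 1.000
Multiplying each by 2 gives whole numbers: C 8.01, H 15.05, Br 2.00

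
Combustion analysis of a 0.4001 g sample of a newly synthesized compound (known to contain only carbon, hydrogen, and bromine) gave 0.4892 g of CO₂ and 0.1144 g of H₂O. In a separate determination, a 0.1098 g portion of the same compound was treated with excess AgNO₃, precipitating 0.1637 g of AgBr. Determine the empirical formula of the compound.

mol C = 0.4892 g CO₂ ÷ 44.009 g/mol = 0.011116 mol
mol H = 2 × 0.1144 g H₂O ÷ 18.015 g/mol = 0.012701 mol
From the AgBr data: mol Br per gram of compound = (0.1637 ÷ 187.772) ÷ 0.1098 = 0.0079399 mol/g, so in the 0.4001 g combustion sample mol Br = 0.0031768 mol
Divide by the smallest (0.0031768 mol): C 3.499, H 3.998, Br 1.000
Multiplying each by 2 gives whole numbers: C 7.00, H 8.00, Br 2.00

C7H8Br2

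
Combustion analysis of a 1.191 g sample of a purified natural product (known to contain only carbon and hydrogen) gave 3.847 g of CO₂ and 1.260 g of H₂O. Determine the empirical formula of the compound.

C5H8

mol C = 3.847 g CO₂ ÷ 44.009 g/mol = 0.087414 mol
mol H = 2 × 1.260 g H₂O ÷ 18.015 g/mol = 0.13988 mol
Divide by the smallest (0.087414 mol): C 1.000, H 1.600
Multiplying each by 5 gives whole numbers: C 5.00, H 8.00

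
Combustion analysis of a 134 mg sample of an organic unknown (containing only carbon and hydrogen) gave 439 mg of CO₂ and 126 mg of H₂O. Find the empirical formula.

C5H7

mol C = 0.439 g CO₂ ÷ 44.009 g/mol = 0.009975 mol
mol H = 2 × 0.126 g H₂O ÷ 18.015 g/mol = 0.01399 mol
Divide by the smallest (0.009975 mol): C 1.000, H 1.402
Multiplying each by 5 gives whole numbers: C 5.00, H 7.01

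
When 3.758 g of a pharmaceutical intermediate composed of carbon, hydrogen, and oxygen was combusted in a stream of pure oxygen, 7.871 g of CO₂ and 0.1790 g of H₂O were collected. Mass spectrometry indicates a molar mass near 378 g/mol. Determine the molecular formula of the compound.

mol C = 7.871 g CO₂ ÷ 44.009 g/mol = 0.17885 mol
mol H = 2 × 0.1790 g H₂O ÷ 18.015 g/mol = 0.019872 mol
mass O = 3.758 − (2.1482 + 0.020031) = 1.5898 g → mol O = 1.5898 ÷ 15.999 = 0.099369 mol
Divide by the smallest (0.019872 mol): C 9.000, H 1.000, O 5.000
Empirical formula: C9HO5
Empirical-formula mass = 189.10 g/mol; 378 ÷ 189.10 ≈ 2, so the molecular formula is C18H2O10.

C18H2O10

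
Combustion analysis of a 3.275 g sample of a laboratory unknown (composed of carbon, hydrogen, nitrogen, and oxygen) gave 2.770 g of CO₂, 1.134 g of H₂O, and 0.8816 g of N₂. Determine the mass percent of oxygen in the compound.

mol C = 2.770 g CO₂ ÷ 44.009 g/mol = 0.062942 mol
mol H = 2 × 1.134 g H₂O ÷ 18.015 g/mol = 0.12590 mol
mol N = 2 × 0.8816 g N₂ ÷ 28.014 g/mol = 0.062940 mol
mass O = 3.275 − (0.75599 + 0.12690 + 0.88160) = 1.5105 g → mol O = 1.5105 ÷ 15.999 = 0.094412 mol
mass % O = 1.5105 g ÷ 3.275 g × 100%

46.12%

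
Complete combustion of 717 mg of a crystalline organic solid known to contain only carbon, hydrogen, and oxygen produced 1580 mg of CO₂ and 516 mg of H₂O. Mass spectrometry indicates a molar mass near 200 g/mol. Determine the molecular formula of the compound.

mol C = 1.58 g CO₂ ÷ 44.009 g/mol = 0.03590 mol
mol H = 2 × 0.516 g H₂O ÷ 18.015 g/mol = 0.05729 mol
mass O = 0.717 − (0.4312 + 0.05774) = 0.2280 g → mol O = 0.2280 ÷ 15.999 = 0.01425 mol
Divide by the smallest (0.01425 mol): C 2.519, H 4.019, O 1.000
Multiplying each by 2 gives whole numbers: C 5.04, H 8.04, O 2.00
Empirical formula: C5H8O2
Empirical-formula mass = 100.12 g/mol; 200 ÷ 100.12 ≈ 2, so the molecular formula is C10H16O4.

C10H16O4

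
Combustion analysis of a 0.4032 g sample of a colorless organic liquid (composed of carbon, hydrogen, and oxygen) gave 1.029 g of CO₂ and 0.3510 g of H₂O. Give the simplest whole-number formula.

C9H15O2

mol C = 1.029 g CO₂ ÷ 44.009 g/mol = 0.023382 mol
mol H = 2 × 0.3510 g H₂O ÷ 18.015 g/mol = 0.038968 mol
mass O = 0.4032 − (0.28084 + 0.039279) = 0.083085 g → mol O = 0.083085 ÷ 15.999 = 0.0051931 mol
Divide by the smallest (0.0051931 mol): C 4.502, H 7.504, O 1.000
Multiplying each by 2 gives whole numbers: C 9.00, H 15.01, O 2.00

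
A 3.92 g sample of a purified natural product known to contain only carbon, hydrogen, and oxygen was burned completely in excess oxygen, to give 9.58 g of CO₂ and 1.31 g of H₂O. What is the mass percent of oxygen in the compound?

mol C = 9.58 g CO₂ ÷ 44.009 g/mol = 0.2177 mol
mol H = 2 × 1.31 g H₂O ÷ 18.015 g/mol = 0.1454 mol
mass O = 3.92 − (2.615 + 0.1466) = 1.159 g → mol O = 1.159 ÷ 15.999 = 0.07243 mol
mass % O = 1.159 g ÷ 3.92 g × 100%

29.6%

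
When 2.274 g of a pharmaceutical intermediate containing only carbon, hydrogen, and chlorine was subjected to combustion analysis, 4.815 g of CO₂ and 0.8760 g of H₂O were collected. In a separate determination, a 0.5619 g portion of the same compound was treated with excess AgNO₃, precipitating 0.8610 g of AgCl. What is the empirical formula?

C9H8Cl2

mol C = 4.815 g CO₂ ÷ 44.009 g/mol = 0.10941 mol
mol H = 2 × 0.8760 g H₂O ÷ 18.015 g/mol = 0.097252 mol
From the AgCl data: mol Cl per gram of compound = (0.8610 ÷ 143.318) ÷ 0.5619 = 0.010692 mol/g, so in the 2.274 g combustion sample mol Cl = 0.024313 mol
Divide by the smallest (0.024313 mol): C 4.500, H 4.000, Cl 1.000
Multiplying each by 2 gives whole numbers: C 9.00, H 8.00, Cl 2.00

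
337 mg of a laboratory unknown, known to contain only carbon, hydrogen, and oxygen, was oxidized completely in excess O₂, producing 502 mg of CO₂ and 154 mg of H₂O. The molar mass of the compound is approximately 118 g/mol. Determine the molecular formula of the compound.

C4H6O4

mol C = 0.502 g CO₂ ÷ 44.009 g/mol = 0.01141 mol
mol H = 2 × 0.154 g H₂O ÷ 18.015 g/mol = 0.01710 mol
mass O = 0.337 − (0.1370 + 0.01723) = 0.1828 g → mol O = 0.1828 ÷ 15.999 = 0.01142 mol
Divide by the smallest (0.01141 mol): C 1.000, H 1.499, O 1.001
Multiplying each by 2 gives whole numbers: C 2.00, H 3.00, O 2.00
Empirical formula: C2H3O2
Empirical-formula mass = 59.04 g/mol; 118 ÷ 59.04 ≈ 2, so the molecular formula is C4H6O4.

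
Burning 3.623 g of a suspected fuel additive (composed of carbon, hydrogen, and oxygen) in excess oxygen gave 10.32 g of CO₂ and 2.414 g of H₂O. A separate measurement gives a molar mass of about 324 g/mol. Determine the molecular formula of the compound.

mol C = 10.32 g CO₂ ÷ 44.009 g/mol = 0.23450 mol
mol H = 2 × 2.414 g H₂O ÷ 18.015 g/mol = 0.26800 mol
mass O = 3.623 − (2.8165 + 0.27014) = 0.53631 g → mol O = 0.53631 ÷ 15.999 = 0.033521 mol
Divide by the smallest (0.033521 mol): C 6.995, H 7.995, O 1.000
Empirical formula: C7H8O
Empirical-formula mass = 108.14 g/mol; 324 ÷ 108.14 ≈ 3, so the molecular formula is C21H24O3.

C21H24O3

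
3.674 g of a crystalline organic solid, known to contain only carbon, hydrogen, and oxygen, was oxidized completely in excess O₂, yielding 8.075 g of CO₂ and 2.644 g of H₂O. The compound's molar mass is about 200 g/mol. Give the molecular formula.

mol C = 8.075 g CO₂ ÷ 44.009 g/mol = 0.18349 mol
mol H = 2 × 2.644 g H₂O ÷ 18.015 g/mol = 0.29353 mol
mass O = 3.674 − (2.2038 + 0.29588) = 1.1743 g → mol O = 1.1743 ÷ 15.999 = 0.073397 mol
Divide by the smallest (0.073397 mol): C 2.500, H 3.999, O 1.000
Multiplying each by 2 gives whole numbers: C 5.00, H 8.00, O 2.00
Empirical formula: C5H8O2
Empirical-formula mass = 100.12 g/mol; 200 ÷ 100.12 ≈ 2, so the molecular formula is C10H16O4.

C10H16O4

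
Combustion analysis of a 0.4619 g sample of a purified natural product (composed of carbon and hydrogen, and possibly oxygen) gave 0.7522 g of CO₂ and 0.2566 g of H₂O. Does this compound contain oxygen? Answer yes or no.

yes

mol C = 0.7522 g CO₂ ÷ 44.009 g/mol = 0.017092 mol
mol H = 2 × 0.2566 g H₂O ÷ 18.015 g/mol = 0.028487 mol
C and H account for only 0.23401 g of the 0.4619 g sample; the remaining 0.22789 g must be oxygen.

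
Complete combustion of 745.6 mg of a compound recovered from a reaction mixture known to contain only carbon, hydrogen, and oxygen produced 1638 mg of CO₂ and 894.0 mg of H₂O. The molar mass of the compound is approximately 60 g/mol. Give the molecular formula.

C3H8O

mol C = 1.638 g CO₂ ÷ 44.009 g/mol = 0.037220 mol
mol H = 2 × 0.8940 g H₂O ÷ 18.015 g/mol = 0.099251 mol
mass O = 0.7456 − (0.44705 + 0.10004) = 0.19851 g → mol O = 0.19851 ÷ 15.999 = 0.012408 mol
Divide by the smallest (0.012408 mol): C 3.000, H 7.999, O 1.000
Empirical formula: C3H8O
Empirical-formula mass = 60.10 g/mol; 60 ÷ 60.10 ≈ 1, so the molecular formula is C3H8O.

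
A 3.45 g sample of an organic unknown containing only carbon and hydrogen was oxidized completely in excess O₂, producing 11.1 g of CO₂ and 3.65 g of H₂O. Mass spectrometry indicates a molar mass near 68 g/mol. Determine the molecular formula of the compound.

mol C = 11.1 g CO₂ ÷ 44.009 g/mol = 0.2522 mol
mol H = 2 × 3.65 g H₂O ÷ 18.015 g/mol = 0.4052 mol
Divide by the smallest (0.2522 mol): C 1.000, H 1.607
Multiplying each by 5 gives whole numbers: C 5.00, H 8.03
Empirical formula: C5H8
Empirical-formula mass = 68.12 g/mol; 68 ÷ 68.12 ≈ 1, so the molecular formula is C5H8.

C5H8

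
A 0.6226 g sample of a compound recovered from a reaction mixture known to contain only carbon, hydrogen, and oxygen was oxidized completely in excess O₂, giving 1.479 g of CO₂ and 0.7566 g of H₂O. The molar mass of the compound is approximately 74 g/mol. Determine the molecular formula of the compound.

C4H10O

mol C = 1.479 g CO₂ ÷ 44.009 g/mol = 0.033607 mol
mol H = 2 × 0.7566 g H₂O ÷ 18.015 g/mol = 0.083997 mol
mass O = 0.6226 − (0.40365 + 0.084669) = 0.13428 g → mol O = 0.13428 ÷ 15.999 = 0.0083931 mol
Divide by the smallest (0.0083931 mol): C 4.004, H 10.008, O 1.000
Empirical formula: C4H10O
Empirical-formula mass = 74.12 g/mol; 74 ÷ 74.12 ≈ 1, so the molecular formula is C4H10O.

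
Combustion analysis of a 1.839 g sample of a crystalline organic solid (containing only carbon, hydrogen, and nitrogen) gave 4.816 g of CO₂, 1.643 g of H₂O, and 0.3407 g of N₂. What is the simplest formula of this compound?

mol C = 4.816 g CO₂ ÷ 44.009 g/mol = 0.10943 mol
mol H = 2 × 1.643 g H₂O ÷ 18.015 g/mol = 0.18240 mol
mol N = 2 × 0.3407 g N₂ ÷ 28.014 g/mol = 0.024324 mol
Divide by the smallest (0.024324 mol): C 4.499, H 7.499, N 1.000
Multiplying each by 2 gives whole numbers: C 9.00, H 15.00, N 2.00

C9H15N2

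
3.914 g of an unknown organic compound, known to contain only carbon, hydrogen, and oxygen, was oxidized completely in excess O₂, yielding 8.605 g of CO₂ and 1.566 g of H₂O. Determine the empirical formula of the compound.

C9H8O4

mol C = 8.605 g CO₂ ÷ 44.009 g/mol = 0.19553 mol
mol H = 2 × 1.566 g H₂O ÷ 18.015 g/mol = 0.17386 mol
mass O = 3.914 − (2.3485 + 0.17525) = 1.3903 g → mol O = 1.3903 ÷ 15.999 = 0.086897 mol
Divide by the smallest (0.086897 mol): C 2.250, H 2.001, O 1.000
Multiplying each by 4 gives whole numbers: C 9.00, H 8.00, O 4.00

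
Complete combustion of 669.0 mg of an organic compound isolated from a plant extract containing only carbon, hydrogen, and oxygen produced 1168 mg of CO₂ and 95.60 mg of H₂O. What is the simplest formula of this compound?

C5H2O4

mol C = 1.168 g CO₂ ÷ 44.009 g/mol = 0.026540 mol
mol H = 2 × 0.09560 g H₂O ÷ 18.015 g/mol = 0.010613 mol
mass O = 0.6690 − (0.31877 + 0.010698) = 0.33953 g → mol O = 0.33953 ÷ 15.999 = 0.021222 mol
Divide by the smallest (0.010613 mol): C 2.501, H 1.000, O 2.000
Multiplying each by 2 gives whole numbers: C 5.00, H 2.00, O 4.00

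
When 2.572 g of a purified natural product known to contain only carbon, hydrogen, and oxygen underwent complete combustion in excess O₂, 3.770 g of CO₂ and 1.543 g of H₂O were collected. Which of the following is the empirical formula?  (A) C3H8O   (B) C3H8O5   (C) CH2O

mol C = 3.770 g CO₂ ÷ 44.009 g/mol = 0.085664 mol
mol H = 2 × 1.543 g H₂O ÷ 18.015 g/mol = 0.17130 mol
mass O = 2.572 − (1.0289 + 0.17267) = 1.3704 g → mol O = 1.3704 ÷ 15.999 = 0.085656 mol
Divide by the smallest (0.085656 mol): C 1.000, H 2.000, O 1.000

(C) CH2O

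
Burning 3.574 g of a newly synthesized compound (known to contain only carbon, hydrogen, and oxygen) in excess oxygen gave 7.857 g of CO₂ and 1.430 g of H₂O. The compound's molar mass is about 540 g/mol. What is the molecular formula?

mol C = 7.857 g CO₂ ÷ 44.009 g/mol = 0.17853 mol
mol H = 2 × 1.430 g H₂O ÷ 18.015 g/mol = 0.15876 mol
mass O = 3.574 − (2.1443 + 0.16003) = 1.2696 g → mol O = 1.2696 ÷ 15.999 = 0.079357 mol
Divide by the smallest (0.079357 mol): C 2.250, H 2.001, O 1.000
Multiplying each by 4 gives whole numbers: C 9.00, H 8.00, O 4.00
Empirical formula: C9H8O4
Empirical-formula mass = 180.16 g/mol; 540 ÷ 180.16 ≈ 3, so the molecular formula is C27H24O12.

C27H24O12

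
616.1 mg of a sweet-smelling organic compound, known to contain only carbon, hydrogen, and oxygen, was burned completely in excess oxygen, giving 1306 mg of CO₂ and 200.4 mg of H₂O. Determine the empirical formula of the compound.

mol C = 1.306 g CO₂ ÷ 44.009 g/mol = 0.029676 mol
mol H = 2 × 0.2004 g H₂O ÷ 18.015 g/mol = 0.022248 mol
mass O = 0.6161 − (0.35644 + 0.022426) = 0.23724 g → mol O = 0.23724 ÷ 15.999 = 0.014828 mol
Divide by the smallest (0.014828 mol): C 2.001, H 1.500, O 1.000
Multiplying each by 2 gives whole numbers: C 4.00, H 3.00, O 2.00

C4H3O2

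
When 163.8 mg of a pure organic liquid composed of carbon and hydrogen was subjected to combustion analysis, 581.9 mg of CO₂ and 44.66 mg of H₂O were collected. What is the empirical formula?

C8H3

mol C = 0.5819 g CO₂ ÷ 44.009 g/mol = 0.013222 mol
mol H = 2 × 0.04466 g H₂O ÷ 18.015 g/mol = 0.0049581 mol
Divide by the smallest (0.0049581 mol): C 2.667, H 1.000
Multiplying each by 3 gives whole numbers: C 8.00, H 3.00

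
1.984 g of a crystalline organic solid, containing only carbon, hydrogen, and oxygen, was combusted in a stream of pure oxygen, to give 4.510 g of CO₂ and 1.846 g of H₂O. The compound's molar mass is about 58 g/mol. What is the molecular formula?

C3H6O

mol C = 4.510 g CO₂ ÷ 44.009 g/mol = 0.10248 mol
mol H = 2 × 1.846 g H₂O ÷ 18.015 g/mol = 0.20494 mol
mass O = 1.984 − (1.2309 + 0.20658) = 0.54654 g → mol O = 0.54654 ÷ 15.999 = 0.034161 mol
Divide by the smallest (0.034161 mol): C 3.000, H 5.999, O 1.000
Empirical formula: C3H6O
Empirical-formula mass = 58.08 g/mol; 58 ÷ 58.08 ≈ 1, so the molecular formula is C3H6O.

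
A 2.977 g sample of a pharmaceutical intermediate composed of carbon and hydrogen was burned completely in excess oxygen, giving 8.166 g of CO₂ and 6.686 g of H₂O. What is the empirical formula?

CH4

mol C = 8.166 g CO₂ ÷ 44.009 g/mol = 0.18555 mol
mol H = 2 × 6.686 g H₂O ÷ 18.015 g/mol = 0.74227 mol
Divide by the smallest (0.18555 mol): C 1.000, H 4.000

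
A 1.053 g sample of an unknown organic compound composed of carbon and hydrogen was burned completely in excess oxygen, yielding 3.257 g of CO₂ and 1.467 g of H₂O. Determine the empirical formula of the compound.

C5H11

mol C = 3.257 g CO₂ ÷ 44.009 g/mol = 0.074008 mol
mol H = 2 × 1.467 g H₂O ÷ 18.015 g/mol = 0.16286 mol
Divide by the smallest (0.074008 mol): C 1.000, H 2.201
Multiplying each by 5 gives whole numbers: C 5.00, H 11.00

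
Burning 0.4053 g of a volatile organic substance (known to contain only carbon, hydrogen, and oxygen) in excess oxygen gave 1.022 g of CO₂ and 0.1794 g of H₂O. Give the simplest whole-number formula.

C7H6O2

mol C = 1.022 g CO₂ ÷ 44.009 g/mol = 0.023223 mol
mol H = 2 × 0.1794 g H₂O ÷ 18.015 g/mol = 0.019917 mol
mass O = 0.4053 − (0.27893 + 0.020076) = 0.10630 g → mol O = 0.10630 ÷ 15.999 = 0.0066441 mol
Divide by the smallest (0.0066441 mol): C 3.495, H 2.998, O 1.000
Multiplying each by 2 gives whole numbers: C 6.99, H 6.00, O 2.00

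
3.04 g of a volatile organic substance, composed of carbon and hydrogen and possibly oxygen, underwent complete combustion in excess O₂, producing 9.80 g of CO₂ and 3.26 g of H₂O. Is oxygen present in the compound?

mol C = 9.80 g CO₂ ÷ 44.009 g/mol = 0.2227 mol
mol H = 2 × 3.26 g H₂O ÷ 18.015 g/mol = 0.3619 mol
C and H together account for 3.039 g — essentially the entire 3.04 g sample — so the compound contains no oxygen.

no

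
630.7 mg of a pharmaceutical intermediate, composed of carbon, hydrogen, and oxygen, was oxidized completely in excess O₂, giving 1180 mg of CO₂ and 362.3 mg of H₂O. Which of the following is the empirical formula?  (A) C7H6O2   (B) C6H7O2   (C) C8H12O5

(C) C8H12O5

mol C = 1.180 g CO₂ ÷ 44.009 g/mol = 0.026813 mol
mol H = 2 × 0.3623 g H₂O ÷ 18.015 g/mol = 0.040222 mol
mass O = 0.6307 − (0.32205 + 0.040544) = 0.26811 g → mol O = 0.26811 ÷ 15.999 = 0.016758 mol
Divide by the smallest (0.016758 mol): C 1.600, H 2.400, O 1.000
Multiplying each by 5 gives whole numbers: C 8.00, H 12.00, O 5.00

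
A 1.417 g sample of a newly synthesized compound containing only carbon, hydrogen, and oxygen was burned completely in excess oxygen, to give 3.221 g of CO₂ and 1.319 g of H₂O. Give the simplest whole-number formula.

C3H6O

mol C = 3.221 g CO₂ ÷ 44.009 g/mol = 0.073190 mol
mol H = 2 × 1.319 g H₂O ÷ 18.015 g/mol = 0.14643 mol
mass O = 1.417 − (0.87908 + 0.14760) = 0.39032 g → mol O = 0.39032 ÷ 15.999 = 0.024396 mol
Divide by the smallest (0.024396 mol): C 3.000, H 6.002, O 1.000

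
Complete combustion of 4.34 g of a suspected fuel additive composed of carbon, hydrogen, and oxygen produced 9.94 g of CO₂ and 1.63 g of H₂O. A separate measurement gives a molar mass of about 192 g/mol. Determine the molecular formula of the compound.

mol C = 9.94 g CO₂ ÷ 44.009 g/mol = 0.2259 mol
mol H = 2 × 1.63 g H₂O ÷ 18.015 g/mol = 0.1810 mol
mass O = 4.34 − (2.713 + 0.1824) = 1.445 g → mol O = 1.445 ÷ 15.999 = 0.09030 mol
Divide by the smallest (0.09030 mol): C 2.501, H 2.004, O 1.000
Multiplying each by 2 gives whole numbers: C 5.00, H 4.01, O 2.00
Empirical formula: C5H4O2
Empirical-formula mass = 96.08 g/mol; 192 ÷ 96.08 ≈ 2, so the molecular formula is C10H8O4.

C10H8O4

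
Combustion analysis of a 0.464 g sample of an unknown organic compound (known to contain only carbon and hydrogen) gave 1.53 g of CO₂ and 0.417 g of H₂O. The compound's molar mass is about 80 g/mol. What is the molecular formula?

mol C = 1.53 g CO₂ ÷ 44.009 g/mol = 0.03477 mol
mol H = 2 × 0.417 g H₂O ÷ 18.015 g/mol = 0.04629 mol
Divide by the smallest (0.03477 mol): C 1.000, H 1.332
Multiplying each by 3 gives whole numbers: C 3.00, H 3.99
Empirical formula: C3H4
Empirical-formula mass = 40.06 g/mol; 80 ÷ 40.06 ≈ 2, so the molecular formula is C6H8.

C6H8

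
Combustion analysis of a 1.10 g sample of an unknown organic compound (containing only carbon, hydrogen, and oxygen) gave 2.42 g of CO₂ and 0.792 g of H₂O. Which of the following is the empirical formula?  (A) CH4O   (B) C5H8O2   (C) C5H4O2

(B) C5H8O2

mol C = 2.42 g CO₂ ÷ 44.009 g/mol = 0.05499 mol
mol H = 2 × 0.792 g H₂O ÷ 18.015 g/mol = 0.08793 mol
mass O = 1.10 − (0.6605 + 0.08863) = 0.3509 g → mol O = 0.3509 ÷ 15.999 = 0.02193 mol
Divide by the smallest (0.02193 mol): C 2.507, H 4.009, O 1.000
Multiplying each by 2 gives whole numbers: C 5.01, H 8.02, O 2.00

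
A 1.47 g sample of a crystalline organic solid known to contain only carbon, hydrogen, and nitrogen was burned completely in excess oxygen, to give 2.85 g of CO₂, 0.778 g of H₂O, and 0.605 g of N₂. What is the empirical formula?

C3H4N2

mol C = 2.85 g CO₂ ÷ 44.009 g/mol = 0.06476 mol
mol H = 2 × 0.778 g H₂O ÷ 18.015 g/mol = 0.08637 mol
mol N = 2 × 0.605 g N₂ ÷ 28.014 g/mol = 0.04319 mol
Divide by the smallest (0.04319 mol): C 1.499, H 2.000, N 1.000
Multiplying each by 2 gives whole numbers: C 3.00, H 4.00, N 2.00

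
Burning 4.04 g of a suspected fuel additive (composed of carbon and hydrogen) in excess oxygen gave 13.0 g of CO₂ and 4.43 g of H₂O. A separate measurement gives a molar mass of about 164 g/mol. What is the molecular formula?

mol C = 13.0 g CO₂ ÷ 44.009 g/mol = 0.2954 mol
mol H = 2 × 4.43 g H₂O ÷ 18.015 g/mol = 0.4918 mol
Divide by the smallest (0.2954 mol): C 1.000, H 1.665
Multiplying each by 3 gives whole numbers: C 3.00, H 4.99
Empirical formula: C3H5
Empirical-formula mass = 41.07 g/mol; 164 ÷ 41.07 ≈ 4, so the molecular formula is C12H20.

C12H20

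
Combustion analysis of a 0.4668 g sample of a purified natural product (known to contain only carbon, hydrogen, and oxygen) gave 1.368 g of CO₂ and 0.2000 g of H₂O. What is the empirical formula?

mol C = 1.368 g CO₂ ÷ 44.009 g/mol = 0.031085 mol
mol H = 2 × 0.2000 g H₂O ÷ 18.015 g/mol = 0.022204 mol
mass O = 0.4668 − (0.37336 + 0.022381) = 0.071062 g → mol O = 0.071062 ÷ 15.999 = 0.0044417 mol
Divide by the smallest (0.0044417 mol): C 6.998, H 4.999, O 1.000

C7H5O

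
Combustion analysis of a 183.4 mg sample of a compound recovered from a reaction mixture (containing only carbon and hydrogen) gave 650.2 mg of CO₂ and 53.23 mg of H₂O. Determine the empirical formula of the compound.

mol C = 0.6502 g CO₂ ÷ 44.009 g/mol = 0.014774 mol
mol H = 2 × 0.05323 g H₂O ÷ 18.015 g/mol = 0.0059095 mol
Divide by the smallest (0.0059095 mol): C 2.500, H 1.000
Multiplying each by 2 gives whole numbers: C 5.00, H 2.00

C5H2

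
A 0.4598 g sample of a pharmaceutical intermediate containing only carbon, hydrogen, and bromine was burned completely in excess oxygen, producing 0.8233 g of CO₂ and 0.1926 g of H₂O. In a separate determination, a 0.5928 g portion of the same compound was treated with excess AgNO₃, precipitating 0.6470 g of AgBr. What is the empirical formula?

C7H8Br

mol C = 0.8233 g CO₂ ÷ 44.009 g/mol = 0.018708 mol
mol H = 2 × 0.1926 g H₂O ÷ 18.015 g/mol = 0.021382 mol
From the AgBr data: mol Br per gram of compound = (0.6470 ÷ 187.772) ÷ 0.5928 = 0.0058125 mol/g, so in the 0.4598 g combustion sample mol Br = 0.0026726 mol
Divide by the smallest (0.0026726 mol): C 7.000, H 8.001, Br 1.000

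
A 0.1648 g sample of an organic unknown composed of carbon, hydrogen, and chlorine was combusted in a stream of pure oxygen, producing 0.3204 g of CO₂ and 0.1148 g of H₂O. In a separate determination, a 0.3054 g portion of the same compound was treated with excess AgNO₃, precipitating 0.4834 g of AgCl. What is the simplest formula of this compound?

C4H7Cl

mol C = 0.3204 g CO₂ ÷ 44.009 g/mol = 0.0072803 mol
mol H = 2 × 0.1148 g H₂O ÷ 18.015 g/mol = 0.012745 mol
From the AgCl data: mol Cl per gram of compound = (0.4834 ÷ 143.318) ÷ 0.3054 = 0.011044 mol/g, so in the 0.1648 g combustion sample mol Cl = 0.0018201 mol
Divide by the smallest (0.0018201 mol): C 4.000, H 7.002, Cl 1.000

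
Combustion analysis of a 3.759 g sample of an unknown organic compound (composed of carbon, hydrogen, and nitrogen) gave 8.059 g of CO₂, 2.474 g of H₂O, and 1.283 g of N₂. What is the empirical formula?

C2H3N

mol C = 8.059 g CO₂ ÷ 44.009 g/mol = 0.18312 mol
mol H = 2 × 2.474 g H₂O ÷ 18.015 g/mol = 0.27466 mol
mol N = 2 × 1.283 g N₂ ÷ 28.014 g/mol = 0.091597 mol
Divide by the smallest (0.091597 mol): C 1.999, H 2.999, N 1.000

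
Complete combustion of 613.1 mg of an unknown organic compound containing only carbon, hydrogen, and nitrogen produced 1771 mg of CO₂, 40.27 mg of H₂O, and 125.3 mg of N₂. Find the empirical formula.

mol C = 1.771 g CO₂ ÷ 44.009 g/mol = 0.040242 mol
mol H = 2 × 0.04027 g H₂O ÷ 18.015 g/mol = 0.0044707 mol
mol N = 2 × 0.1253 g N₂ ÷ 28.014 g/mol = 0.0089455 mol
Divide by the smallest (0.0044707 mol): C 9.001, H 1.000, N 2.001

C9HN2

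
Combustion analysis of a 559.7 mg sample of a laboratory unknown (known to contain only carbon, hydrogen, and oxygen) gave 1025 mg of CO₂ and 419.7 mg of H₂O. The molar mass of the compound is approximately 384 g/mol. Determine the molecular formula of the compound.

C16H32O10

mol C = 1.025 g CO₂ ÷ 44.009 g/mol = 0.023291 mol
mol H = 2 × 0.4197 g H₂O ÷ 18.015 g/mol = 0.046595 mol
mass O = 0.5597 − (0.27974 + 0.046967) = 0.23299 g → mol O = 0.23299 ÷ 15.999 = 0.014563 mol
Divide by the smallest (0.014563 mol): C 1.599, H 3.200, O 1.000
Multiplying each by 5 gives whole numbers: C 8.00, H 16.00, O 5.00
Empirical formula: C8H16O5
Empirical-formula mass = 192.21 g/mol; 384 ÷ 192.21 ≈ 2, so the molecular formula is C16H32O10.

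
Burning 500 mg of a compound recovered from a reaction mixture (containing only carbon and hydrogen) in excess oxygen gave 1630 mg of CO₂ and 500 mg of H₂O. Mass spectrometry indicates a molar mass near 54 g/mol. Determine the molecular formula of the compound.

C4H6

mol C = 1.63 g CO₂ ÷ 44.009 g/mol = 0.03704 mol
mol H = 2 × 0.500 g H₂O ÷ 18.015 g/mol = 0.05551 mol
Divide by the smallest (0.03704 mol): C 1.000, H 1.499
Multiplying each by 2 gives whole numbers: C 2.00, H 3.00
Empirical formula: C2H3
Empirical-formula mass = 27.05 g/mol; 54 ÷ 27.05 ≈ 2, so the molecular formula is C4H6.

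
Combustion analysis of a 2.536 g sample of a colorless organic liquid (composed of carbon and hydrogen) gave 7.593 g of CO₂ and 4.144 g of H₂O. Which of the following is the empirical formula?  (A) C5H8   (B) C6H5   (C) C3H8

(C) C3H8

mol C = 7.593 g CO₂ ÷ 44.009 g/mol = 0.17253 mol
mol H = 2 × 4.144 g H₂O ÷ 18.015 g/mol = 0.46006 mol
Divide by the smallest (0.17253 mol): C 1.000, H 2.667
Multiplying each by 3 gives whole numbers: C 3.00, H 8.00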